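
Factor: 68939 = 13^1 * 5303^1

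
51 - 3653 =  - 3602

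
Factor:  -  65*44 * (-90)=2^3 * 3^2*5^2*11^1 * 13^1 = 257400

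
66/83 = 66/83 = 0.80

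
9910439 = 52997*187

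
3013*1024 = 3085312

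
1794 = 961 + 833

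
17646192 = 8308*2124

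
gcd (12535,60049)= 1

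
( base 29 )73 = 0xCE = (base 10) 206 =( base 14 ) 10a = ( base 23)8m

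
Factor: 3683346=2^1*3^1 * 349^1*1759^1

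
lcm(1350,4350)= 39150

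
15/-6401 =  - 15/6401 = -  0.00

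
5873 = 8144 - 2271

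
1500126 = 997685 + 502441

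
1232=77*16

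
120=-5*( - 24 ) 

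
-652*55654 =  - 36286408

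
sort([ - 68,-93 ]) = [ - 93, - 68] 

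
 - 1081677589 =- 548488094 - 533189495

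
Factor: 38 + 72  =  110 =2^1*5^1*11^1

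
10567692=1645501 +8922191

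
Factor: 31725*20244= 642240900=2^2* 3^4*5^2*7^1*47^1 * 241^1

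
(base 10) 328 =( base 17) 125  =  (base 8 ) 510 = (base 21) FD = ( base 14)196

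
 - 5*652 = - 3260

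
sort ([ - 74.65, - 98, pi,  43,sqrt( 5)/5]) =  [ - 98 , - 74.65,  sqrt( 5 ) /5,pi,43 ]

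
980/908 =245/227 = 1.08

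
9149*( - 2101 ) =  - 19222049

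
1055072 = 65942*16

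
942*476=448392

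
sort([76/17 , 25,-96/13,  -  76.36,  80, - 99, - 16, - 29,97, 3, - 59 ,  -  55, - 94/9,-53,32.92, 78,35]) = [ - 99,  -  76.36, - 59, - 55, - 53, - 29 ,  -  16, - 94/9, - 96/13,3, 76/17 , 25, 32.92, 35,78, 80 , 97]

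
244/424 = 61/106 = 0.58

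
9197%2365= 2102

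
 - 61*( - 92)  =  5612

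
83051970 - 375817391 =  - 292765421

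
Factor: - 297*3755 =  - 1115235 = - 3^3*5^1 *11^1 * 751^1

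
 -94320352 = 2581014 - 96901366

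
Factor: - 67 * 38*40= - 101840 = -2^4 * 5^1*19^1 * 67^1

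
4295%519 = 143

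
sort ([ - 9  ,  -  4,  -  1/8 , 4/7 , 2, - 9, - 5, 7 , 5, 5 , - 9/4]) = [-9,  -  9,-5, - 4,-9/4,  -  1/8,4/7, 2, 5,5, 7] 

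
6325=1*6325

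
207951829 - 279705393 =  - 71753564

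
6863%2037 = 752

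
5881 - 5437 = 444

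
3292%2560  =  732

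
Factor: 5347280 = 2^4*5^1 * 66841^1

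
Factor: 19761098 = 2^1*7^1  *41^1*173^1*199^1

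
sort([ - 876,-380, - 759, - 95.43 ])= [ - 876,-759, - 380, - 95.43 ]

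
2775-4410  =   - 1635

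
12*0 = 0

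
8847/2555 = 8847/2555 = 3.46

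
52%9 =7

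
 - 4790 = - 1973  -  2817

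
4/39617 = 4/39617 = 0.00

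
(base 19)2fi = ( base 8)2001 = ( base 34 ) U5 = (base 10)1025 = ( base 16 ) 401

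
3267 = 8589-5322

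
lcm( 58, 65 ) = 3770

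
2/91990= 1/45995 =0.00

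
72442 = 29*2498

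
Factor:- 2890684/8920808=-2^( - 1 )*13^ ( - 1)*31^(- 1)*157^1*2767^( - 1)*4603^1 = - 722671/2230202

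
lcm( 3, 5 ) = 15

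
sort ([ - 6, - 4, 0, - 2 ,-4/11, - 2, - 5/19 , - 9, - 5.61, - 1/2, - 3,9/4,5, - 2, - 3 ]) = [ - 9, - 6, - 5.61,-4, - 3, - 3, - 2, - 2, - 2  , - 1/2, - 4/11, - 5/19,0, 9/4 , 5 ] 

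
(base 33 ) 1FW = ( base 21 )3DK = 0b11001010000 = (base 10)1616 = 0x650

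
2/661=2/661=0.00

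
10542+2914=13456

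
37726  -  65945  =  -28219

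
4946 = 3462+1484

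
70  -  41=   29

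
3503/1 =3503 =3503.00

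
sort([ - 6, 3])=[ - 6 , 3 ] 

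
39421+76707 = 116128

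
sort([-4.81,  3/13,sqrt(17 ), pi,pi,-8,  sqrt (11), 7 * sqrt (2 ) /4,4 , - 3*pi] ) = [ - 3*pi,  -  8, - 4.81 , 3/13,7 * sqrt(2 ) /4 , pi , pi,sqrt (11 ),4, sqrt(17)]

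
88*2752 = 242176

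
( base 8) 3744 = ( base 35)1mp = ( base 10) 2020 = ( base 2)11111100100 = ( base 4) 133210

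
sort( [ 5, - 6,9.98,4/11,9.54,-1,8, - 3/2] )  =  [-6, - 3/2,  -  1, 4/11, 5, 8,9.54, 9.98 ]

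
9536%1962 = 1688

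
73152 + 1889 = 75041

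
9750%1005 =705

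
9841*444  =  4369404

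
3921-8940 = - 5019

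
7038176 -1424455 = 5613721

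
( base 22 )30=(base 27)2C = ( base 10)66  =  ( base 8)102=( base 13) 51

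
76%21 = 13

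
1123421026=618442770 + 504978256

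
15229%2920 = 629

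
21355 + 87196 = 108551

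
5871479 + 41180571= 47052050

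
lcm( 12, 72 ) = 72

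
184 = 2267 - 2083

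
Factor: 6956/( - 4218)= - 2^1 * 3^ (-1)*19^ (  -  1 )*47^1 = - 94/57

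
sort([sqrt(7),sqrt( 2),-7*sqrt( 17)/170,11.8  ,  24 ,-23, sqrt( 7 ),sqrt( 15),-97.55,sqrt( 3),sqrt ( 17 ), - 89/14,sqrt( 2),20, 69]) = [- 97.55, - 23, - 89/14, - 7*sqrt( 17)/170, sqrt( 2),sqrt( 2),sqrt( 3),  sqrt( 7), sqrt( 7), sqrt(15 ) , sqrt( 17 ),11.8, 20,24,69 ] 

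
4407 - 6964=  - 2557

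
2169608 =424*5117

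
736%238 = 22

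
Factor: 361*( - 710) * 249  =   - 2^1*3^1*5^1 * 19^2*71^1  *  83^1 = - 63821190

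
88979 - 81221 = 7758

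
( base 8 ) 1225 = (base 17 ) 24f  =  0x295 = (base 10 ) 661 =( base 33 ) k1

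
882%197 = 94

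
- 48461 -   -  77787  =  29326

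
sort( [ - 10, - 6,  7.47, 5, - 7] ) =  [ - 10,-7,-6,  5,7.47]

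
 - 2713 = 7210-9923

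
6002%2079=1844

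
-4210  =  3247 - 7457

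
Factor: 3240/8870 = 324/887=2^2*3^4 * 887^(-1)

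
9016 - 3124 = 5892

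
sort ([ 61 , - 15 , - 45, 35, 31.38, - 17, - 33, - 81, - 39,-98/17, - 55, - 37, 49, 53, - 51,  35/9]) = [ - 81, -55, - 51 , - 45,-39, - 37 , - 33, - 17, - 15, - 98/17,35/9,31.38,35, 49,53, 61]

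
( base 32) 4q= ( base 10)154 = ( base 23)6G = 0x9A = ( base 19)82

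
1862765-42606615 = - 40743850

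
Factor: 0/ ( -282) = 0^1 = 0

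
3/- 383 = - 3/383 = - 0.01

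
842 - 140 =702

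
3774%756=750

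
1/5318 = 1/5318 = 0.00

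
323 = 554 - 231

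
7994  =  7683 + 311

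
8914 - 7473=1441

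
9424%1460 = 664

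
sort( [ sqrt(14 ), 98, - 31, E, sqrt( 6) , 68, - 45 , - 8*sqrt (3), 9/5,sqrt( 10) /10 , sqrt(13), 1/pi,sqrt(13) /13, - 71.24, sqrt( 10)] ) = [ - 71.24, - 45, - 31,  -  8 * sqrt ( 3), sqrt( 13)/13,sqrt(10 )/10, 1/pi, 9/5, sqrt (6), E, sqrt(10), sqrt ( 13), sqrt(14 ) , 68 , 98 ]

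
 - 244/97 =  - 3+ 47/97= - 2.52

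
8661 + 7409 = 16070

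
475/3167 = 475/3167 = 0.15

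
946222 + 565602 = 1511824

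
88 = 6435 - 6347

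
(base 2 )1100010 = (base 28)3E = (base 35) 2S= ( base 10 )98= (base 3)10122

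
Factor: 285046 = 2^1*359^1*397^1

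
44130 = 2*22065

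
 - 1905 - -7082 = 5177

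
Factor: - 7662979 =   -  23^1*59^1*5647^1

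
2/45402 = 1/22701=0.00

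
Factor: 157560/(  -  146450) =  - 2^2*3^1 * 5^(-1 )*13^1*29^( - 1) = - 156/145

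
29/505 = 29/505 = 0.06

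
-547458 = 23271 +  - 570729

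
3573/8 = 3573/8 = 446.62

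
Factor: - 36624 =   -  2^4*3^1*7^1*109^1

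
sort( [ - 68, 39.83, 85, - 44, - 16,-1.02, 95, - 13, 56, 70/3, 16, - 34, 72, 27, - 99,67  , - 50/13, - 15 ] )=[ - 99 , - 68, - 44,-34, - 16,  -  15 , - 13, - 50/13, - 1.02, 16, 70/3, 27,39.83, 56, 67, 72,85, 95]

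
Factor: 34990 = 2^1 * 5^1*3499^1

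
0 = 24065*0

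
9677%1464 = 893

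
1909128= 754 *2532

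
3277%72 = 37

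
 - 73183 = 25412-98595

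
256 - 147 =109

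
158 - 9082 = - 8924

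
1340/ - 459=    - 3+37/459 = - 2.92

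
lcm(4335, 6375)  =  108375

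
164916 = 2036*81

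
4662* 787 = 3668994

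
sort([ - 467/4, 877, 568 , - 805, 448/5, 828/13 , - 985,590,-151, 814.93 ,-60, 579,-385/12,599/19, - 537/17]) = [  -  985, - 805, - 151,  -  467/4, - 60,  -  385/12,- 537/17, 599/19,828/13, 448/5, 568,579, 590, 814.93,877 ] 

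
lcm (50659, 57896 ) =405272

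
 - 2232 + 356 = - 1876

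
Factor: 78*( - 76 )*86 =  - 2^4 * 3^1*13^1*19^1 * 43^1 = - 509808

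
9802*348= 3411096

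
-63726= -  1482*43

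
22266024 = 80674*276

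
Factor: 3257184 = 2^5*3^1 * 7^1 *37^1 * 131^1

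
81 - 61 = 20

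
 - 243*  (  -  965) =234495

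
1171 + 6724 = 7895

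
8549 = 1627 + 6922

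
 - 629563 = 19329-648892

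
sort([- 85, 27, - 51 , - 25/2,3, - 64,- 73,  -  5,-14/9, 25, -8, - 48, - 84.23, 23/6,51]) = [ - 85,-84.23, - 73 , -64, - 51,-48, -25/2, - 8,-5,-14/9, 3, 23/6 , 25,  27, 51] 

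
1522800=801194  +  721606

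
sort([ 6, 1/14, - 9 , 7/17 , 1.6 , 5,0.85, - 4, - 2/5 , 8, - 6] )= [ - 9,-6, - 4, - 2/5, 1/14, 7/17,0.85,1.6 , 5, 6, 8]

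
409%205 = 204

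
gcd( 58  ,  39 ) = 1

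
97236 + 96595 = 193831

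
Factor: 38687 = 11^1*3517^1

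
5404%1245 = 424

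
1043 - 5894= - 4851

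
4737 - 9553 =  - 4816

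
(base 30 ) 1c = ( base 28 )1e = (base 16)2a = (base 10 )42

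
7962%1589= 17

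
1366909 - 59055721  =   - 57688812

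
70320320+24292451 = 94612771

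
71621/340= 210 + 13/20  =  210.65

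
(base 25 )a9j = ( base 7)24635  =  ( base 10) 6494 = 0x195E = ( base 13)2C57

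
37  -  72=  - 35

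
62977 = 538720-475743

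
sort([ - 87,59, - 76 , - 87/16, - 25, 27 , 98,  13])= [ - 87, - 76, - 25, - 87/16, 13,27,59,98] 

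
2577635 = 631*4085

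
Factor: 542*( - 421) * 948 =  - 216316536 = - 2^3*3^1*79^1*271^1*421^1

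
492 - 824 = - 332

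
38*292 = 11096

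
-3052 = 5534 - 8586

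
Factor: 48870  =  2^1*3^3*5^1*181^1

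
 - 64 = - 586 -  - 522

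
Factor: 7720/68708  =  2^1*5^1*89^( - 1 ) = 10/89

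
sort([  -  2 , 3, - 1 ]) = [ -2,-1,3 ]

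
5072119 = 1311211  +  3760908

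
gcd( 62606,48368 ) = 2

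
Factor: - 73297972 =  - 2^2* 11^1*19^1 * 43^1*2039^1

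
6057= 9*673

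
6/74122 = 3/37061 = 0.00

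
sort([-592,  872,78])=[-592,78, 872]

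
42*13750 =577500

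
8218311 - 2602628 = 5615683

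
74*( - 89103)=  - 6593622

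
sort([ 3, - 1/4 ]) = [ - 1/4, 3] 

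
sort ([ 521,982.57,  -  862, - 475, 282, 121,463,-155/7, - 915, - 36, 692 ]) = [ - 915, -862,  -  475 , - 36, - 155/7, 121,282,  463,521, 692, 982.57]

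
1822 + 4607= 6429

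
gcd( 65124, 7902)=18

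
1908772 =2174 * 878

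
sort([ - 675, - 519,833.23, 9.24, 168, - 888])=[  -  888, - 675,- 519 , 9.24, 168 , 833.23 ]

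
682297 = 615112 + 67185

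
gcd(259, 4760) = 7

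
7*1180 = 8260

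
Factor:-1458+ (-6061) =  - 73^1*103^1 = -7519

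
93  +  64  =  157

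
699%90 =69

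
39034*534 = 20844156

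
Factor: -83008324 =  - 2^2*7^1*29^1*151^1*677^1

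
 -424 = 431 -855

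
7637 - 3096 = 4541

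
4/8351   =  4/8351=0.00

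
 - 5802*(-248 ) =1438896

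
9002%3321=2360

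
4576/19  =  4576/19 = 240.84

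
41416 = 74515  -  33099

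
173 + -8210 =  - 8037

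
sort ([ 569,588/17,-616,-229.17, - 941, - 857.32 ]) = [ - 941, - 857.32,  -  616, - 229.17, 588/17, 569]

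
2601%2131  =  470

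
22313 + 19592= 41905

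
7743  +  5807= 13550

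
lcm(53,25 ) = 1325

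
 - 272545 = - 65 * 4193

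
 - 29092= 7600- 36692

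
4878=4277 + 601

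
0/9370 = 0=0.00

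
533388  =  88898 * 6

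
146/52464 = 73/26232 = 0.00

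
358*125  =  44750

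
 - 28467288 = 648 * ( - 43931)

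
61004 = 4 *15251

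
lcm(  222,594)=21978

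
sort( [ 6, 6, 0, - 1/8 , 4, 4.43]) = [ - 1/8,  0, 4,4.43, 6, 6 ] 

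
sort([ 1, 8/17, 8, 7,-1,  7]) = [ - 1, 8/17, 1, 7  ,  7,8]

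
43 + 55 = 98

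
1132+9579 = 10711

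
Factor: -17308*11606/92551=-200876648/92551 = - 2^3*7^1*829^1*4327^1*92551^(  -  1)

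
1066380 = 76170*14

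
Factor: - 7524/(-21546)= 22/63= 2^1 * 3^ (  -  2 )*7^( - 1) * 11^1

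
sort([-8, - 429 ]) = [ - 429,-8 ]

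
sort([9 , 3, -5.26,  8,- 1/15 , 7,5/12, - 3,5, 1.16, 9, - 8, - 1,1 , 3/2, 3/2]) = [-8, - 5.26, - 3,-1, - 1/15, 5/12,1,1.16,3/2,3/2 , 3  ,  5, 7,8,9, 9 ] 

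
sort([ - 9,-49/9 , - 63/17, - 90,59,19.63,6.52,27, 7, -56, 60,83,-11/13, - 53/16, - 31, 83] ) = [  -  90, - 56,  -  31,-9,  -  49/9, - 63/17,-53/16, - 11/13,6.52,7,19.63,27,59,60,83,  83]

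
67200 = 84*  800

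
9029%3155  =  2719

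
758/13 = 758/13 = 58.31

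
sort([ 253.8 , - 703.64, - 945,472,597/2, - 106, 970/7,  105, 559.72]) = [ - 945, - 703.64, - 106,105,970/7, 253.8,597/2, 472,559.72 ]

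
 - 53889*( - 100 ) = 5388900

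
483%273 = 210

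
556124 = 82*6782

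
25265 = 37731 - 12466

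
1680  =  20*84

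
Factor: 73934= 2^1*7^1 * 5281^1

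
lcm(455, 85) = 7735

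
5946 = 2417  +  3529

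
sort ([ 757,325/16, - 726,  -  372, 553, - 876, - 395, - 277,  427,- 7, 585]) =[ - 876, - 726, - 395, - 372,-277, - 7, 325/16, 427, 553, 585,757 ]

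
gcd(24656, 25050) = 2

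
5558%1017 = 473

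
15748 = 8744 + 7004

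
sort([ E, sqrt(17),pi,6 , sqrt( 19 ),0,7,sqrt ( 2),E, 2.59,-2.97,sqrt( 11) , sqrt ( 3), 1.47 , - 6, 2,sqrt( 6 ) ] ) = [  -  6, - 2.97, 0,sqrt( 2),  1.47  ,  sqrt( 3 ), 2, sqrt(6 ), 2.59, E, E , pi, sqrt( 11), sqrt(17), sqrt(19) , 6,7 ]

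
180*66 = 11880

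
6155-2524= 3631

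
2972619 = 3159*941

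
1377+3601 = 4978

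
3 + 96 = 99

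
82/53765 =82/53765 =0.00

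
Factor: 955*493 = 470815= 5^1*17^1*29^1*191^1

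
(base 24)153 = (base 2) 1010111011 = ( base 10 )699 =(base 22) 19h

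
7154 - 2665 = 4489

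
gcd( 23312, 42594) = 62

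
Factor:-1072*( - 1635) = 1752720 = 2^4*3^1  *  5^1*67^1*109^1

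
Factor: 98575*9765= 962584875 = 3^2*5^3 *7^1*31^1 * 3943^1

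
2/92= 1/46 = 0.02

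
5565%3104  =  2461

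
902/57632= 451/28816 = 0.02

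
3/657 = 1/219=0.00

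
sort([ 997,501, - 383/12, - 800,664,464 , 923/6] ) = [ - 800, - 383/12,923/6,464,501,664,997 ]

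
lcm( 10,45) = 90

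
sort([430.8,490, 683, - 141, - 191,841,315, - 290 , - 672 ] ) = [ - 672,-290, - 191, - 141,  315,430.8, 490,683, 841]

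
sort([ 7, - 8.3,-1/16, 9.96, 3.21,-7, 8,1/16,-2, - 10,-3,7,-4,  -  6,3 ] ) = [-10,-8.3,-7,-6,-4,-3,-2,-1/16, 1/16,3,  3.21, 7,7,8,  9.96 ] 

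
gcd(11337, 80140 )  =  1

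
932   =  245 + 687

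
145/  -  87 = -5/3 = -1.67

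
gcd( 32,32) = 32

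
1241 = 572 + 669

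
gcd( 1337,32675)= 1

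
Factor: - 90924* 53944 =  - 2^5*3^1*11^1 *613^1 *7577^1 = - 4904804256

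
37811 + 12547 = 50358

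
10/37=10/37 = 0.27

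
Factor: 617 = 617^1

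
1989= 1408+581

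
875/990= 175/198 = 0.88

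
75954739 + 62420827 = 138375566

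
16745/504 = 33 +113/504 = 33.22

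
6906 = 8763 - 1857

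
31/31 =1 = 1.00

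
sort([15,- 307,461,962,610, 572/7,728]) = [-307, 15,572/7,  461 , 610 , 728 , 962 ] 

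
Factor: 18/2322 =3^( - 1 )*43^ ( - 1 ) = 1/129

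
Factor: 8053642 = 2^1 * 37^1*43^1*2531^1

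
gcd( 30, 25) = 5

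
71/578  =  71/578 =0.12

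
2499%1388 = 1111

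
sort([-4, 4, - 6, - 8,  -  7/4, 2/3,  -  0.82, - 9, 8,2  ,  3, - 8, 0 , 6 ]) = [ - 9, - 8,  -  8, - 6, - 4, - 7/4, - 0.82, 0,  2/3,2,3, 4, 6,8 ]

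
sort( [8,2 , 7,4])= [2, 4,  7 , 8 ]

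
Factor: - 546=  - 2^1*3^1*7^1*13^1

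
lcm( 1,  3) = 3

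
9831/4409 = 9831/4409=2.23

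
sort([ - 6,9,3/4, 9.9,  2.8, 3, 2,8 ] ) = [ - 6, 3/4, 2, 2.8, 3, 8,9, 9.9 ]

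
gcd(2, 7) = 1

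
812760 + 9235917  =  10048677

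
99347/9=11038 + 5/9=11038.56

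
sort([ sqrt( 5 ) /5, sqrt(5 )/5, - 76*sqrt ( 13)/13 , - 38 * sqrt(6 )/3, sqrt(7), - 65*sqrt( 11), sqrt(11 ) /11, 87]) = [-65*sqrt( 11), - 38*sqrt( 6) /3, - 76*sqrt( 13)/13,sqrt( 11) /11,sqrt( 5 )/5, sqrt( 5 )/5,sqrt( 7 ),87]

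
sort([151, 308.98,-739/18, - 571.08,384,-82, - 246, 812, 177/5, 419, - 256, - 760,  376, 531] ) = [-760,  -  571.08 , - 256, - 246, - 82, - 739/18,177/5, 151,  308.98, 376, 384,419 , 531, 812]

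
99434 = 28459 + 70975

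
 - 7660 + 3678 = - 3982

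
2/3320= 1/1660 = 0.00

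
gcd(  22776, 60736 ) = 7592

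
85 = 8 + 77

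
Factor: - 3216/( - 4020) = 4/5 = 2^2*5^(  -  1)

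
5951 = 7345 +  - 1394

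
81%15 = 6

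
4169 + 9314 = 13483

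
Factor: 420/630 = 2^1 * 3^( - 1) = 2/3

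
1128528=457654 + 670874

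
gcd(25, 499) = 1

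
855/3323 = 855/3323 = 0.26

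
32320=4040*8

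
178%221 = 178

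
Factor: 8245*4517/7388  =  37242665/7388 = 2^ ( - 2 ) * 5^1*17^1*97^1* 1847^(  -  1)*4517^1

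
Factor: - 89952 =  - 2^5*3^1* 937^1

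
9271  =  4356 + 4915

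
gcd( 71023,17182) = 1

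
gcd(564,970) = 2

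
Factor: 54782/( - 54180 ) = - 91/90=- 2^(-1 )*3^ ( - 2)*5^( -1 )*7^1*13^1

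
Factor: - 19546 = -2^1*29^1*337^1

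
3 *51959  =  155877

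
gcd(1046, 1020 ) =2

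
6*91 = 546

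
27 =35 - 8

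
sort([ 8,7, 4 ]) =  [ 4 , 7,8]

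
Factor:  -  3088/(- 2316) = 4/3  =  2^2*3^( - 1)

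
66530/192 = 33265/96 = 346.51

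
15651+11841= 27492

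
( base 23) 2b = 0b111001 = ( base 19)30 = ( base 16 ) 39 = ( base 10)57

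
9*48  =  432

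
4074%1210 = 444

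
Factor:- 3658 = -2^1*31^1*59^1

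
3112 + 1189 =4301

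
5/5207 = 5/5207 = 0.00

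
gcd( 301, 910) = 7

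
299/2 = 149 + 1/2 =149.50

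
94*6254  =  587876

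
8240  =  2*4120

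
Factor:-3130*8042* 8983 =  - 2^2*5^1*13^1*313^1*691^1*4021^1 = - 226115225180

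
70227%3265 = 1662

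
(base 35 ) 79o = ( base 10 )8914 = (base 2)10001011010010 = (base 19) 15d3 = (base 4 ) 2023102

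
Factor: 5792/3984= 362/249 = 2^1*3^(- 1 )*83^( - 1 )*181^1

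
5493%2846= 2647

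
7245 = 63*115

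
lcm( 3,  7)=21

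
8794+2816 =11610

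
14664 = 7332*2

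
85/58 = 85/58 = 1.47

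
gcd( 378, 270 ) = 54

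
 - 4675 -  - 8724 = 4049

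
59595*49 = 2920155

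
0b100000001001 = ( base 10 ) 2057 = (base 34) 1qh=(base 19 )5d5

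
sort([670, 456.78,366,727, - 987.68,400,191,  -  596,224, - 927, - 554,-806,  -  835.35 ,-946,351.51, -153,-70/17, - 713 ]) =[  -  987.68, - 946, - 927, - 835.35,-806,- 713,  -  596, - 554, - 153,-70/17,  191,224,351.51, 366, 400 , 456.78,670 , 727 ]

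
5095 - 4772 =323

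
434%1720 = 434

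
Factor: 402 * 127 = 2^1*3^1*67^1 * 127^1 = 51054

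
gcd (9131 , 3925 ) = 1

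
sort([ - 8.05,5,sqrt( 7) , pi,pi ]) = [ - 8.05 , sqrt( 7 ),pi,pi , 5]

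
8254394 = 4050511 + 4203883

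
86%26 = 8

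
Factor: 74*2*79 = 11692 = 2^2*37^1*79^1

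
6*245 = 1470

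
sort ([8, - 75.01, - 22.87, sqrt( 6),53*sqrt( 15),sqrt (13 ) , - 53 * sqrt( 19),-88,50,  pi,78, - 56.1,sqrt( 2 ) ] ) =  [ - 53*sqrt( 19 ), - 88, - 75.01,-56.1,  -  22.87 , sqrt( 2 ),sqrt(6 ), pi , sqrt( 13), 8, 50,78,53*sqrt( 15 ) ] 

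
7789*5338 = 41577682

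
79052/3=26350+2/3 = 26350.67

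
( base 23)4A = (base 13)7b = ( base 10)102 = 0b1100110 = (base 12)86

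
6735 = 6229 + 506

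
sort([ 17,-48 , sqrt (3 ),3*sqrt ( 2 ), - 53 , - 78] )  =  [ - 78 , - 53, - 48,sqrt(3 ) , 3*sqrt(2 ) , 17] 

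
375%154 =67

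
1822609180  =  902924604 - - 919684576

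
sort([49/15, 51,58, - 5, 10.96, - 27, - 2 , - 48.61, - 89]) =[-89, - 48.61,  -  27, - 5, - 2 , 49/15, 10.96, 51,58]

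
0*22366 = 0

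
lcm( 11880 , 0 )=0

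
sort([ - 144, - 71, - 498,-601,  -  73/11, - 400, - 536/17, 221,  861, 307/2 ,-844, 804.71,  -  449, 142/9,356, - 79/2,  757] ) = [ -844,- 601, - 498,  -  449, - 400, - 144, - 71,  -  79/2,-536/17,-73/11, 142/9,307/2, 221,  356, 757,  804.71, 861 ] 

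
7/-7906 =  - 1 + 7899/7906 = -0.00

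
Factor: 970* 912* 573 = 2^5*3^2*5^1*19^1*97^1*191^1 = 506898720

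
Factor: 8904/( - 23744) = - 2^( - 3)*3^1= - 3/8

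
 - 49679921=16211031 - 65890952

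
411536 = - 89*(- 4624) 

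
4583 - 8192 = - 3609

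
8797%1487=1362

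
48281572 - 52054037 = -3772465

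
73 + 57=130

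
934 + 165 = 1099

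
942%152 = 30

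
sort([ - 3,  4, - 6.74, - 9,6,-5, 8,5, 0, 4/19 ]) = [-9, - 6.74, - 5, - 3,  0, 4/19,4,5 , 6 , 8]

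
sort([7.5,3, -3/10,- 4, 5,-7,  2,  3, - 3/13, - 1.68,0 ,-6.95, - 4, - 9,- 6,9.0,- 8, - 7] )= [ - 9, -8, - 7,  -  7, - 6.95, - 6, - 4,-4,-1.68, - 3/10,- 3/13, 0 , 2,3 , 3, 5, 7.5 , 9.0] 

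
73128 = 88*831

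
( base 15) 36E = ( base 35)m9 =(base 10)779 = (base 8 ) 1413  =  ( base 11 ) 649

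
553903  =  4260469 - 3706566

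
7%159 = 7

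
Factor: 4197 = 3^1*1399^1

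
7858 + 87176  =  95034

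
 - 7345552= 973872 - 8319424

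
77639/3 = 77639/3 =25879.67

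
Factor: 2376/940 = 594/235=2^1*3^3* 5^(-1)*11^1 * 47^ ( - 1)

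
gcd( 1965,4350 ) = 15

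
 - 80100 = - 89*900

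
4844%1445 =509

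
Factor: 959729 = 31^1*83^1*373^1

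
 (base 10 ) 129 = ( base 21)63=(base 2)10000001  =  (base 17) 7a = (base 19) 6f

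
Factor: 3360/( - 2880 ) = -2^( - 1 )*3^(  -  1)*7^1 = -7/6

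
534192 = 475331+58861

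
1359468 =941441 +418027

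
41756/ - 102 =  - 410 + 32/51 = - 409.37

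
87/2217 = 29/739 = 0.04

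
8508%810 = 408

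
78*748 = 58344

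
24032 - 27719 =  - 3687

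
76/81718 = 38/40859 = 0.00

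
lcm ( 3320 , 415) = 3320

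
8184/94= 4092/47 = 87.06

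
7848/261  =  872/29  =  30.07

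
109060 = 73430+35630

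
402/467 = 402/467 = 0.86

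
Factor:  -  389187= - 3^2*83^1*521^1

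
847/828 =1 + 19/828 =1.02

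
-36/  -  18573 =12/6191 = 0.00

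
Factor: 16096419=3^2*47^1*38053^1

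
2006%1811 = 195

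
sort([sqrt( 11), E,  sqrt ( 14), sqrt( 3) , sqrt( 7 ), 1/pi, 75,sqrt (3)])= [1/pi, sqrt( 3), sqrt( 3 ), sqrt(7), E , sqrt(11), sqrt(14),75]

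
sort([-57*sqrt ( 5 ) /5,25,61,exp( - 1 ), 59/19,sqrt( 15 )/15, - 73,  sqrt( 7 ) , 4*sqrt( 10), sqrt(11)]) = [ - 73, - 57*sqrt( 5 )/5, sqrt (15 )/15,exp( - 1 ),sqrt( 7), 59/19,sqrt(11),4*sqrt( 10 ),25,61 ] 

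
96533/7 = 96533/7 = 13790.43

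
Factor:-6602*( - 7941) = 2^1*3^1  *  2647^1 * 3301^1=52426482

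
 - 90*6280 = -565200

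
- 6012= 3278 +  - 9290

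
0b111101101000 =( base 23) 7AB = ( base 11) 2a66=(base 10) 3944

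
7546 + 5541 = 13087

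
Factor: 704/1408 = 1/2 = 2^( - 1)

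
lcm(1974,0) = 0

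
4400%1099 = 4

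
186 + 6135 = 6321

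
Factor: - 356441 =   -  356441^1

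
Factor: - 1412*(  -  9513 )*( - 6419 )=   -  86222293164 = -2^2 * 3^2*7^3* 131^1*151^1*353^1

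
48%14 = 6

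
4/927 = 4/927= 0.00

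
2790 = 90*31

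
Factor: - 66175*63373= - 5^2*127^1*499^1*2647^1 =- 4193708275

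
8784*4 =35136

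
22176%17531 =4645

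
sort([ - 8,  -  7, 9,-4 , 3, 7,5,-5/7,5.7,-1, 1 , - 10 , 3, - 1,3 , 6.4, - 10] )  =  [ -10,-10, - 8, - 7,-4,-1,-1 , - 5/7,1,3,3 , 3,5, 5.7  ,  6.4,7,9] 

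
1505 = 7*215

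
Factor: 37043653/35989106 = 2^ ( - 1 ) * 61^1 * 79^1*131^ (-1 )*7687^1*137363^(-1)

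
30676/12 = 7669/3  =  2556.33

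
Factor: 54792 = 2^3*3^2*761^1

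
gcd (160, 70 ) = 10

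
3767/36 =104 + 23/36  =  104.64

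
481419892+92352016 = 573771908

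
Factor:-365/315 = -73/63= -3^( - 2)*7^ (  -  1)*73^1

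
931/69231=931/69231 = 0.01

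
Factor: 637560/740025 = 56/65 = 2^3*5^(-1)*7^1  *13^(-1 ) 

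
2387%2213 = 174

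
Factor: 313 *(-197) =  - 61661 = -197^1*313^1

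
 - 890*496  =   - 441440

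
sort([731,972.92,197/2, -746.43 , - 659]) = [ - 746.43, - 659,197/2,731,972.92]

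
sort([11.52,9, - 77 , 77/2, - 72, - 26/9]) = [-77, - 72, - 26/9 , 9,11.52,  77/2 ] 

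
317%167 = 150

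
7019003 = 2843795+4175208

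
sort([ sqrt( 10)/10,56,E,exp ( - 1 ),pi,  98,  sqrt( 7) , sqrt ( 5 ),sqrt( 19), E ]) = [ sqrt( 10) /10 , exp( - 1),sqrt(5 ), sqrt( 7 ),E,E, pi , sqrt ( 19), 56, 98] 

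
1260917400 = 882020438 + 378896962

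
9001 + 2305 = 11306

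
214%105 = 4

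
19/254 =19/254=0.07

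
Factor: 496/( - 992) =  -2^( - 1) = - 1/2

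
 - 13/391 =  - 13/391 = - 0.03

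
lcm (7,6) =42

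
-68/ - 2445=68/2445 = 0.03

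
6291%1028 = 123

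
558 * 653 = 364374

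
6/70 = 3/35 = 0.09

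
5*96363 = 481815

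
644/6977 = 644/6977 = 0.09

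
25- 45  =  -20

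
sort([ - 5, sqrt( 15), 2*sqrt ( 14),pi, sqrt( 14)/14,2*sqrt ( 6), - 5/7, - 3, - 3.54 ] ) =[  -  5, - 3.54, - 3,-5/7,  sqrt( 14)/14, pi,sqrt(15 ),2 * sqrt( 6 ), 2*sqrt( 14) ]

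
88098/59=1493 + 11/59 = 1493.19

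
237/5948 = 237/5948=0.04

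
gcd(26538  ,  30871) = 1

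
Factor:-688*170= - 2^5*5^1*17^1*43^1 = - 116960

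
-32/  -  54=16/27 = 0.59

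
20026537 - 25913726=-5887189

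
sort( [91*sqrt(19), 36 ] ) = [ 36,91*sqrt(19)]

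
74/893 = 74/893 = 0.08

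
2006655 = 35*57333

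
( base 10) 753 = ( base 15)353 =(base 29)PS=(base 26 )12P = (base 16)2f1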